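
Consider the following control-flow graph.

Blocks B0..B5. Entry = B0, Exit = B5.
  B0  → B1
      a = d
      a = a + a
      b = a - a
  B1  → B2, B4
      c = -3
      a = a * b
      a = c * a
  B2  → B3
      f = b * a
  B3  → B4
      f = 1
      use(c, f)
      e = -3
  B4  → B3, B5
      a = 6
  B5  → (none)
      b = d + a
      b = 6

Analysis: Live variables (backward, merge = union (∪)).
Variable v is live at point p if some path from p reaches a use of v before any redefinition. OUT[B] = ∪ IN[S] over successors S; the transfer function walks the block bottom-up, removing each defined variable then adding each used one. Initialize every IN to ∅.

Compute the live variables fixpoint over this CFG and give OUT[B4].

Converged values:
  B0: | IN={d} | OUT={a, b, d}
  B1: | IN={a, b, d} | OUT={a, b, c, d}
  B2: | IN={a, b, c, d} | OUT={c, d}
  B3: | IN={c, d} | OUT={c, d}
  B4: | IN={c, d} | OUT={a, c, d}
  B5: | IN={a, d} | OUT={}

Merge at B4: OUT[B4] = IN[B3] ⊔ IN[B5] = {a, c, d}

Answer: {a, c, d}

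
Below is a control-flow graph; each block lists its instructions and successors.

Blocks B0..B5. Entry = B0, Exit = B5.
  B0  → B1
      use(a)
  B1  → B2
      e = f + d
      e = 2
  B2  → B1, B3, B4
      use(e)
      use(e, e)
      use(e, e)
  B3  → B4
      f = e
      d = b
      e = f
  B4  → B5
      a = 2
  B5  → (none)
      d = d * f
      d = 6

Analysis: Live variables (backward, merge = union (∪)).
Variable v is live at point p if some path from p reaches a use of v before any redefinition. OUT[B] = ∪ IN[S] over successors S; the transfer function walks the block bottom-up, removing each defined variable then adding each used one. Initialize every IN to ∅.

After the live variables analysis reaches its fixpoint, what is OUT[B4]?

Per-block solution:
  B0:  IN={a, b, d, f}  OUT={b, d, f}
  B1:  IN={b, d, f}  OUT={b, d, e, f}
  B2:  IN={b, d, e, f}  OUT={b, d, e, f}
  B3:  IN={b, e}  OUT={d, f}
  B4:  IN={d, f}  OUT={d, f}
  B5:  IN={d, f}  OUT={}

Merge at B4: OUT[B4] = IN[B5] = {d, f}

Answer: {d, f}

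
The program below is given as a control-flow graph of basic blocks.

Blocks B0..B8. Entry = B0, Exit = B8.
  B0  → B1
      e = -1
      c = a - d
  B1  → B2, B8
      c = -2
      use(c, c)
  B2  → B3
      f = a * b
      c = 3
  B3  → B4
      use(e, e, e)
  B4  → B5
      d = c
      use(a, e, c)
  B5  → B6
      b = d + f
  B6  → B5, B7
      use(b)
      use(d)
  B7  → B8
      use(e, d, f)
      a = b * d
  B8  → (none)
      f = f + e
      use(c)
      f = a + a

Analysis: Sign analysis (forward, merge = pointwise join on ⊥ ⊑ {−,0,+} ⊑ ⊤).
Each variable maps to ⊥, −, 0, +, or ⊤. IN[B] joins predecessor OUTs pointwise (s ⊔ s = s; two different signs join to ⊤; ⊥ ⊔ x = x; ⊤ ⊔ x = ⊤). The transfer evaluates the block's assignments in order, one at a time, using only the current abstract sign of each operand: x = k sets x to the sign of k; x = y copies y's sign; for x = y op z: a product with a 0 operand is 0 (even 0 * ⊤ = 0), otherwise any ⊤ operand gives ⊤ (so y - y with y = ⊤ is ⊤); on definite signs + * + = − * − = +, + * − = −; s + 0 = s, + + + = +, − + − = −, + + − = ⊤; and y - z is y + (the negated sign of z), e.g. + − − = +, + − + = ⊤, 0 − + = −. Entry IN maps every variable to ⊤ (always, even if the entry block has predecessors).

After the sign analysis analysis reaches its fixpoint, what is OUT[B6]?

Fixpoint table:
  B0: | IN=(all ⊤) | OUT={e:-; rest ⊤}
  B1: | IN={e:-; rest ⊤} | OUT={c:-, e:-; rest ⊤}
  B2: | IN={c:-, e:-; rest ⊤} | OUT={c:+, e:-; rest ⊤}
  B3: | IN={c:+, e:-; rest ⊤} | OUT={c:+, e:-; rest ⊤}
  B4: | IN={c:+, e:-; rest ⊤} | OUT={c:+, d:+, e:-; rest ⊤}
  B5: | IN={c:+, d:+, e:-; rest ⊤} | OUT={c:+, d:+, e:-; rest ⊤}
  B6: | IN={c:+, d:+, e:-; rest ⊤} | OUT={c:+, d:+, e:-; rest ⊤}
  B7: | IN={c:+, d:+, e:-; rest ⊤} | OUT={c:+, d:+, e:-; rest ⊤}
  B8: | IN={e:-; rest ⊤} | OUT={e:-; rest ⊤}

Merge at B6: IN[B6] = OUT[B5] = {a: ⊤, b: ⊤, c: +, d: +, e: -, f: ⊤}
Applying B6's transfer function to that IN value gives OUT[B6] (row B6 above).

Answer: {a: ⊤, b: ⊤, c: +, d: +, e: -, f: ⊤}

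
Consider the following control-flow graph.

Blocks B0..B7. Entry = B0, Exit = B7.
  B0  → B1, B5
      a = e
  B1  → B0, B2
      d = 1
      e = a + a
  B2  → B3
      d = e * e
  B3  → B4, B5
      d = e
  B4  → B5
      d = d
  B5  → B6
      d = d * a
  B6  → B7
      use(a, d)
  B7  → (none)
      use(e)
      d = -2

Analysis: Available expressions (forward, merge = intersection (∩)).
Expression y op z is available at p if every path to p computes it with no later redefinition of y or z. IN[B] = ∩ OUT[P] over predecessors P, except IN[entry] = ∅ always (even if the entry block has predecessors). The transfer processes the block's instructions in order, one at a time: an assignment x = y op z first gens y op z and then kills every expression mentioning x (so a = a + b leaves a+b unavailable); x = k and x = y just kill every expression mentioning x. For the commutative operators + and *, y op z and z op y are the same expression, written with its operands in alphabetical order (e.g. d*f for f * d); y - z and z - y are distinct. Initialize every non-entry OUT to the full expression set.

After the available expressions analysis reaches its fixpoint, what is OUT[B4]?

Answer: {a+a, e*e}

Trace:
Per-block solution:
  B0:  IN={}  OUT={}
  B1:  IN={}  OUT={a+a}
  B2:  IN={a+a}  OUT={a+a, e*e}
  B3:  IN={a+a, e*e}  OUT={a+a, e*e}
  B4:  IN={a+a, e*e}  OUT={a+a, e*e}
  B5:  IN={}  OUT={}
  B6:  IN={}  OUT={}
  B7:  IN={}  OUT={}

Merge at B4: IN[B4] = OUT[B3] = {a+a, e*e}
Applying B4's transfer function to that IN value gives OUT[B4] (row B4 above).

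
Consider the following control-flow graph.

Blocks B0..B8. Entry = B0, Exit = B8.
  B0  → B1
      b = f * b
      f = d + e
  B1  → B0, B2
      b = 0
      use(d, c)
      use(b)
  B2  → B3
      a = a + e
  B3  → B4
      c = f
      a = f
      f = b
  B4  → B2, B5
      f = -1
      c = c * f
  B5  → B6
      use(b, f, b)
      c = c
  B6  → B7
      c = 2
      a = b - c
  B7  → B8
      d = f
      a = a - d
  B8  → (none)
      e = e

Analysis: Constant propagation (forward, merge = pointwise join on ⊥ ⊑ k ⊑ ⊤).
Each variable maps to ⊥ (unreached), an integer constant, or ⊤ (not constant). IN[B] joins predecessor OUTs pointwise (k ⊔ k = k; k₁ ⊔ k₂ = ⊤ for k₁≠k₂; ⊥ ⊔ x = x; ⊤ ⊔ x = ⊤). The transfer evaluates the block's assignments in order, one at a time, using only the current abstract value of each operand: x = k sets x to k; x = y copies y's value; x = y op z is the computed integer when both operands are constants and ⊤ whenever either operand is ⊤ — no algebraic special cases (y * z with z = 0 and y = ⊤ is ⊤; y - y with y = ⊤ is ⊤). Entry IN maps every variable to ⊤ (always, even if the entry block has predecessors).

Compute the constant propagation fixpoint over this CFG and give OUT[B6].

Fixpoint table:
  B0:  IN=(all ⊤)  OUT=(all ⊤)
  B1:  IN=(all ⊤)  OUT={b:0; rest ⊤}
  B2:  IN={b:0; rest ⊤}  OUT={b:0; rest ⊤}
  B3:  IN={b:0; rest ⊤}  OUT={b:0, f:0; rest ⊤}
  B4:  IN={b:0, f:0; rest ⊤}  OUT={b:0, f:-1; rest ⊤}
  B5:  IN={b:0, f:-1; rest ⊤}  OUT={b:0, f:-1; rest ⊤}
  B6:  IN={b:0, f:-1; rest ⊤}  OUT={a:-2, b:0, c:2, f:-1; rest ⊤}
  B7:  IN={a:-2, b:0, c:2, f:-1; rest ⊤}  OUT={a:-1, b:0, c:2, d:-1, f:-1; rest ⊤}
  B8:  IN={a:-1, b:0, c:2, d:-1, f:-1; rest ⊤}  OUT={a:-1, b:0, c:2, d:-1, f:-1; rest ⊤}

Merge at B6: IN[B6] = OUT[B5] = {a: ⊤, b: 0, c: ⊤, d: ⊤, e: ⊤, f: -1}
Applying B6's transfer function to that IN value gives OUT[B6] (row B6 above).

Answer: {a: -2, b: 0, c: 2, d: ⊤, e: ⊤, f: -1}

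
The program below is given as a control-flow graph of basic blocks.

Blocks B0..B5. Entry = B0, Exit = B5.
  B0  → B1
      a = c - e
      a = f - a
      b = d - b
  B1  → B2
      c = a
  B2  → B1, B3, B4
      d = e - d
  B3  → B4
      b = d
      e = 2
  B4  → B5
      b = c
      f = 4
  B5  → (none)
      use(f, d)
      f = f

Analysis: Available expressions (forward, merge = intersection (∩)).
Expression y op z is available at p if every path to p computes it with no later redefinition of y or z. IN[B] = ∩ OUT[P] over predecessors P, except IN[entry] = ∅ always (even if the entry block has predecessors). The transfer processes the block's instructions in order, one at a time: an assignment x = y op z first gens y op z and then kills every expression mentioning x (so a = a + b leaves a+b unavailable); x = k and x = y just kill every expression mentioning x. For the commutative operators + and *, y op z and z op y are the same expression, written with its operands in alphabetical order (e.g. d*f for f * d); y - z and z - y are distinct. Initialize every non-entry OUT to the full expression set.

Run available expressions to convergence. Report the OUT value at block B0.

Converged values:
  B0: | IN={} | OUT={c-e}
  B1: | IN={} | OUT={}
  B2: | IN={} | OUT={}
  B3: | IN={} | OUT={}
  B4: | IN={} | OUT={}
  B5: | IN={} | OUT={}

B0 is the boundary node: IN[B0] = {}
Applying B0's transfer function to that IN value gives OUT[B0] (row B0 above).

Answer: {c-e}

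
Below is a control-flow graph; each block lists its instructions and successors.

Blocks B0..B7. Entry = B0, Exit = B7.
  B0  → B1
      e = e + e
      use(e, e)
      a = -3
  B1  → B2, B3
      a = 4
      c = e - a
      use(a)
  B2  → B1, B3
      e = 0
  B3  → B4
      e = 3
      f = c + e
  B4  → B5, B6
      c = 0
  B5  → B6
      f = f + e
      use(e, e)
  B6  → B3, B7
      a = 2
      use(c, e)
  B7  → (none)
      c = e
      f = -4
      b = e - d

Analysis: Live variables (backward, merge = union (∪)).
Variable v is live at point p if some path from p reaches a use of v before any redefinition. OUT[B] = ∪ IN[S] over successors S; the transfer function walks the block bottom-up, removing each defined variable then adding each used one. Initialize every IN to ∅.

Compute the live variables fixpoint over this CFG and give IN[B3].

Per-block solution:
  B0: | IN={d, e} | OUT={d, e}
  B1: | IN={d, e} | OUT={c, d}
  B2: | IN={c, d} | OUT={c, d, e}
  B3: | IN={c, d} | OUT={d, e, f}
  B4: | IN={d, e, f} | OUT={c, d, e, f}
  B5: | IN={c, d, e, f} | OUT={c, d, e}
  B6: | IN={c, d, e} | OUT={c, d, e}
  B7: | IN={d, e} | OUT={}

Merge at B3: OUT[B3] = IN[B4] = {d, e, f}
Applying B3's transfer function to that OUT value gives IN[B3] (row B3 above).

Answer: {c, d}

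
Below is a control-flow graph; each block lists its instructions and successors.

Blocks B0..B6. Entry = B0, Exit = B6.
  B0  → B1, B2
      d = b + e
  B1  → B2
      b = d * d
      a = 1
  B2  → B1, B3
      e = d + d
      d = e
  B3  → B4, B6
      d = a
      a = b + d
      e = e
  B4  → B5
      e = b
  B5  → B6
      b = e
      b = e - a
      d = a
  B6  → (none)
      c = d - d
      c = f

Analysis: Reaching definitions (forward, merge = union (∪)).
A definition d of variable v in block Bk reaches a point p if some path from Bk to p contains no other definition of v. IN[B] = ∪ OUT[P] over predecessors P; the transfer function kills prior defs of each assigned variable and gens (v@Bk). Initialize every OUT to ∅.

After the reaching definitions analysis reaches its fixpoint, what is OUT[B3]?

Answer: {a@B3, b@B1, d@B3, e@B3}

Working:
Per-block solution:
  B0:  IN={}  OUT={d@B0}
  B1:  IN={a@B1, b@B1, d@B0, d@B2, e@B2}  OUT={a@B1, b@B1, d@B0, d@B2, e@B2}
  B2:  IN={a@B1, b@B1, d@B0, d@B2, e@B2}  OUT={a@B1, b@B1, d@B2, e@B2}
  B3:  IN={a@B1, b@B1, d@B2, e@B2}  OUT={a@B3, b@B1, d@B3, e@B3}
  B4:  IN={a@B3, b@B1, d@B3, e@B3}  OUT={a@B3, b@B1, d@B3, e@B4}
  B5:  IN={a@B3, b@B1, d@B3, e@B4}  OUT={a@B3, b@B5, d@B5, e@B4}
  B6:  IN={a@B3, b@B1, b@B5, d@B3, d@B5, e@B3, e@B4}  OUT={a@B3, b@B1, b@B5, c@B6, d@B3, d@B5, e@B3, e@B4}

Merge at B3: IN[B3] = OUT[B2] = {a@B1, b@B1, d@B2, e@B2}
Applying B3's transfer function to that IN value gives OUT[B3] (row B3 above).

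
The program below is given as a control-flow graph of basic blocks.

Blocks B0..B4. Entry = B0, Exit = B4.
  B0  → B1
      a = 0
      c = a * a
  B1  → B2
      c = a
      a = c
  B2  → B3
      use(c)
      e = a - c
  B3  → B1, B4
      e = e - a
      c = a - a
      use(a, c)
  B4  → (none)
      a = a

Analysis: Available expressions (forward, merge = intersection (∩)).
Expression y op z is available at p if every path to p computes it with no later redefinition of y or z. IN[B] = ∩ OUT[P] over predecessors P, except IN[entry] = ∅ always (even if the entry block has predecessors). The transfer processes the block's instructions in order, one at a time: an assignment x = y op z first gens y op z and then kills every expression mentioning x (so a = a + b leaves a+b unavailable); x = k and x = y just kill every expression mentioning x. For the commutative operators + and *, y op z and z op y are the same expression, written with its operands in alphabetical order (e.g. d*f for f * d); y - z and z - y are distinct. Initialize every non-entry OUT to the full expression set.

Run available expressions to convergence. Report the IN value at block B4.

Fixpoint table:
  B0:  IN={}  OUT={a*a}
  B1:  IN={}  OUT={}
  B2:  IN={}  OUT={a-c}
  B3:  IN={a-c}  OUT={a-a}
  B4:  IN={a-a}  OUT={}

Merge at B4: IN[B4] = OUT[B3] = {a-a}

Answer: {a-a}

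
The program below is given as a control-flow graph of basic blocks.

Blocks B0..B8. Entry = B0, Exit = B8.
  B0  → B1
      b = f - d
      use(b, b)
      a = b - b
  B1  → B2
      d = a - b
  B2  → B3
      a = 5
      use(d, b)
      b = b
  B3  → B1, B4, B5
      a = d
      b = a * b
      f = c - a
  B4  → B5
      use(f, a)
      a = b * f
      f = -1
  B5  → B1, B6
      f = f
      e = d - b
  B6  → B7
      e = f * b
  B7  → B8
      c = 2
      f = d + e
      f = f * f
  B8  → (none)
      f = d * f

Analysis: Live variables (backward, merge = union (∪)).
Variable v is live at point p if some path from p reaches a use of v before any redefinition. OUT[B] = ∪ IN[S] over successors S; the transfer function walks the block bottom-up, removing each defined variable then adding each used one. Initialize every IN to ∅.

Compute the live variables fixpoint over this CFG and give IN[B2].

Per-block solution:
  B0:  IN={c, d, f}  OUT={a, b, c}
  B1:  IN={a, b, c}  OUT={b, c, d}
  B2:  IN={b, c, d}  OUT={b, c, d}
  B3:  IN={b, c, d}  OUT={a, b, c, d, f}
  B4:  IN={a, b, c, d, f}  OUT={a, b, c, d, f}
  B5:  IN={a, b, c, d, f}  OUT={a, b, c, d, f}
  B6:  IN={b, d, f}  OUT={d, e}
  B7:  IN={d, e}  OUT={d, f}
  B8:  IN={d, f}  OUT={}

Merge at B2: OUT[B2] = IN[B3] = {b, c, d}
Applying B2's transfer function to that OUT value gives IN[B2] (row B2 above).

Answer: {b, c, d}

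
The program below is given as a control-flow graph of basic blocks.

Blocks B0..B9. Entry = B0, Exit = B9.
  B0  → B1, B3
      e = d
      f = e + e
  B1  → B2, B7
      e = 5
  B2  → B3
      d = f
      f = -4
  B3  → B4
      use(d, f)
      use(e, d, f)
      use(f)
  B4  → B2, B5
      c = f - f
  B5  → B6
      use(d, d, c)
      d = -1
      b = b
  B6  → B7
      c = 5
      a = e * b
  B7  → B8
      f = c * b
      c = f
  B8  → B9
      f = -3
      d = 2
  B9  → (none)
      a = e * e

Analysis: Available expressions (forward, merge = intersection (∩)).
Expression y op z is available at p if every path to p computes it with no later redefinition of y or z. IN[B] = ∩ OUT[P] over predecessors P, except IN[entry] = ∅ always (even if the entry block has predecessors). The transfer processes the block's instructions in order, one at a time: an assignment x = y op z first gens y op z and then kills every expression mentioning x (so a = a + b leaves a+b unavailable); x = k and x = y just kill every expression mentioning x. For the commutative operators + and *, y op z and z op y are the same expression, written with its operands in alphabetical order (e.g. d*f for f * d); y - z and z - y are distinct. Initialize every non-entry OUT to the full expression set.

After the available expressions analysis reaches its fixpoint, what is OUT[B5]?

Answer: {f-f}

Trace:
Fixpoint table:
  B0: | IN={} | OUT={e+e}
  B1: | IN={e+e} | OUT={}
  B2: | IN={} | OUT={}
  B3: | IN={} | OUT={}
  B4: | IN={} | OUT={f-f}
  B5: | IN={f-f} | OUT={f-f}
  B6: | IN={f-f} | OUT={b*e, f-f}
  B7: | IN={} | OUT={}
  B8: | IN={} | OUT={}
  B9: | IN={} | OUT={e*e}

Merge at B5: IN[B5] = OUT[B4] = {f-f}
Applying B5's transfer function to that IN value gives OUT[B5] (row B5 above).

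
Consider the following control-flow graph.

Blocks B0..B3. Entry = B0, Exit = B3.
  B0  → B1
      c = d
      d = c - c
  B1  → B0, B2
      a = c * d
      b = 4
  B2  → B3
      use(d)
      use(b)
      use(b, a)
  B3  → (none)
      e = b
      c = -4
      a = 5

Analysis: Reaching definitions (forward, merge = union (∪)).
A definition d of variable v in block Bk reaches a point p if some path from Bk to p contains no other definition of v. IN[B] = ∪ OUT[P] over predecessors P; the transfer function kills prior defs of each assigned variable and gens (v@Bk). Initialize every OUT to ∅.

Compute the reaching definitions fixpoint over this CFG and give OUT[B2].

Per-block solution:
  B0:   IN={a@B1, b@B1, c@B0, d@B0}   OUT={a@B1, b@B1, c@B0, d@B0}
  B1:   IN={a@B1, b@B1, c@B0, d@B0}   OUT={a@B1, b@B1, c@B0, d@B0}
  B2:   IN={a@B1, b@B1, c@B0, d@B0}   OUT={a@B1, b@B1, c@B0, d@B0}
  B3:   IN={a@B1, b@B1, c@B0, d@B0}   OUT={a@B3, b@B1, c@B3, d@B0, e@B3}

Merge at B2: IN[B2] = OUT[B1] = {a@B1, b@B1, c@B0, d@B0}
Applying B2's transfer function to that IN value gives OUT[B2] (row B2 above).

Answer: {a@B1, b@B1, c@B0, d@B0}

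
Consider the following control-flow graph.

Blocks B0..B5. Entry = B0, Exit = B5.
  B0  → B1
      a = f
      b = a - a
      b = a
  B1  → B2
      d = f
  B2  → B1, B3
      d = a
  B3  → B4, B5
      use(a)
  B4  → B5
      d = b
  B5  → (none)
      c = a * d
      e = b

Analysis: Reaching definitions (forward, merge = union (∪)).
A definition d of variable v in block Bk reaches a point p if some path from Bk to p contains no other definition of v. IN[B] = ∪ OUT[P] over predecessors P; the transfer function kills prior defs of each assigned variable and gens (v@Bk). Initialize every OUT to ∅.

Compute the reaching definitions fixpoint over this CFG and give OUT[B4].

Per-block solution:
  B0:   IN={}   OUT={a@B0, b@B0}
  B1:   IN={a@B0, b@B0, d@B2}   OUT={a@B0, b@B0, d@B1}
  B2:   IN={a@B0, b@B0, d@B1}   OUT={a@B0, b@B0, d@B2}
  B3:   IN={a@B0, b@B0, d@B2}   OUT={a@B0, b@B0, d@B2}
  B4:   IN={a@B0, b@B0, d@B2}   OUT={a@B0, b@B0, d@B4}
  B5:   IN={a@B0, b@B0, d@B2, d@B4}   OUT={a@B0, b@B0, c@B5, d@B2, d@B4, e@B5}

Merge at B4: IN[B4] = OUT[B3] = {a@B0, b@B0, d@B2}
Applying B4's transfer function to that IN value gives OUT[B4] (row B4 above).

Answer: {a@B0, b@B0, d@B4}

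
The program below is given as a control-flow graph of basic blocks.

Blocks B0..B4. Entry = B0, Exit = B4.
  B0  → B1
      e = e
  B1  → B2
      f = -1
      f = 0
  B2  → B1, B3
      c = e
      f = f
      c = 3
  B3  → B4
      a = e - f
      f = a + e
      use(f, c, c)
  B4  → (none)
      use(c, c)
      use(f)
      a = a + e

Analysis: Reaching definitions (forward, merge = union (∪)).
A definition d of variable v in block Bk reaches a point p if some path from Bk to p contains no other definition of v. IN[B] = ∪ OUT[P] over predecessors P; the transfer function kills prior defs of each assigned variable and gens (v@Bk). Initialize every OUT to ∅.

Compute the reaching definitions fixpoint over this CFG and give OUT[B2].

Answer: {c@B2, e@B0, f@B2}

Trace:
Per-block solution:
  B0:   IN={}   OUT={e@B0}
  B1:   IN={c@B2, e@B0, f@B2}   OUT={c@B2, e@B0, f@B1}
  B2:   IN={c@B2, e@B0, f@B1}   OUT={c@B2, e@B0, f@B2}
  B3:   IN={c@B2, e@B0, f@B2}   OUT={a@B3, c@B2, e@B0, f@B3}
  B4:   IN={a@B3, c@B2, e@B0, f@B3}   OUT={a@B4, c@B2, e@B0, f@B3}

Merge at B2: IN[B2] = OUT[B1] = {c@B2, e@B0, f@B1}
Applying B2's transfer function to that IN value gives OUT[B2] (row B2 above).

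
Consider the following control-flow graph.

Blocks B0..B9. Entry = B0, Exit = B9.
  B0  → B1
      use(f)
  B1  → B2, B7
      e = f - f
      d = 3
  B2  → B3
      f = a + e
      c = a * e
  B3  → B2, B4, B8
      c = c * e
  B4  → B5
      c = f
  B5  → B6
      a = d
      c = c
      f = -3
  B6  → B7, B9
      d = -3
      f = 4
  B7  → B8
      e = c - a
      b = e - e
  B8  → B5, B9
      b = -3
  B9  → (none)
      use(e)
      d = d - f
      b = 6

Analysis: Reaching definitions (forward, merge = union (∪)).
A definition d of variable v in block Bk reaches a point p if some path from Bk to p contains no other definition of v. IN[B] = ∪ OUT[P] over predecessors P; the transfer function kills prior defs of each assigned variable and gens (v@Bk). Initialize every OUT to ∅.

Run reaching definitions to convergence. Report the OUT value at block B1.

Answer: {d@B1, e@B1}

Trace:
Converged values:
  B0: | IN={} | OUT={}
  B1: | IN={} | OUT={d@B1, e@B1}
  B2: | IN={c@B3, d@B1, e@B1, f@B2} | OUT={c@B2, d@B1, e@B1, f@B2}
  B3: | IN={c@B2, d@B1, e@B1, f@B2} | OUT={c@B3, d@B1, e@B1, f@B2}
  B4: | IN={c@B3, d@B1, e@B1, f@B2} | OUT={c@B4, d@B1, e@B1, f@B2}
  B5: | IN={a@B5, b@B8, c@B3, c@B4, c@B5, d@B1, d@B6, e@B1, e@B7, f@B2, f@B6} | OUT={a@B5, b@B8, c@B5, d@B1, d@B6, e@B1, e@B7, f@B5}
  B6: | IN={a@B5, b@B8, c@B5, d@B1, d@B6, e@B1, e@B7, f@B5} | OUT={a@B5, b@B8, c@B5, d@B6, e@B1, e@B7, f@B6}
  B7: | IN={a@B5, b@B8, c@B5, d@B1, d@B6, e@B1, e@B7, f@B6} | OUT={a@B5, b@B7, c@B5, d@B1, d@B6, e@B7, f@B6}
  B8: | IN={a@B5, b@B7, c@B3, c@B5, d@B1, d@B6, e@B1, e@B7, f@B2, f@B6} | OUT={a@B5, b@B8, c@B3, c@B5, d@B1, d@B6, e@B1, e@B7, f@B2, f@B6}
  B9: | IN={a@B5, b@B8, c@B3, c@B5, d@B1, d@B6, e@B1, e@B7, f@B2, f@B6} | OUT={a@B5, b@B9, c@B3, c@B5, d@B9, e@B1, e@B7, f@B2, f@B6}

Merge at B1: IN[B1] = OUT[B0] = {}
Applying B1's transfer function to that IN value gives OUT[B1] (row B1 above).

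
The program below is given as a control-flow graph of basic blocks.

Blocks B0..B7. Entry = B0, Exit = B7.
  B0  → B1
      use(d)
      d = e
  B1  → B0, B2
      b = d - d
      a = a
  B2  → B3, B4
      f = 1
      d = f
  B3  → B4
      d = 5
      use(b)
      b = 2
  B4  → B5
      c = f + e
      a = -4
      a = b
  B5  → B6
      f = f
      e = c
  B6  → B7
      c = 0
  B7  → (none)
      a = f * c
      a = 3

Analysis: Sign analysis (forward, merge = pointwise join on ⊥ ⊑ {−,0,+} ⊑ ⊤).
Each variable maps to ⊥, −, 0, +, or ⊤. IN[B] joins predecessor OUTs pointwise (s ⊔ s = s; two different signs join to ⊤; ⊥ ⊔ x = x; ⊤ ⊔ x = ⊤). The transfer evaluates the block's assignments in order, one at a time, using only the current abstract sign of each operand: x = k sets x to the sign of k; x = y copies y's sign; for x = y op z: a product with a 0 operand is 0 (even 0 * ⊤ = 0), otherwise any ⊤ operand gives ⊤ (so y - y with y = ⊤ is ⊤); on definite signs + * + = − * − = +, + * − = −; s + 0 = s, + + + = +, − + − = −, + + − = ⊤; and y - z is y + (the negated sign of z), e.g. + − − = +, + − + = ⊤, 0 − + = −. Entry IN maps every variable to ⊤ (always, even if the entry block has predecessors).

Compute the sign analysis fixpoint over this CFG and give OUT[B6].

Answer: {a: ⊤, b: ⊤, c: 0, d: +, e: ⊤, f: +}

Working:
Converged values:
  B0:   IN=(all ⊤)   OUT=(all ⊤)
  B1:   IN=(all ⊤)   OUT=(all ⊤)
  B2:   IN=(all ⊤)   OUT={d:+, f:+; rest ⊤}
  B3:   IN={d:+, f:+; rest ⊤}   OUT={b:+, d:+, f:+; rest ⊤}
  B4:   IN={d:+, f:+; rest ⊤}   OUT={d:+, f:+; rest ⊤}
  B5:   IN={d:+, f:+; rest ⊤}   OUT={d:+, f:+; rest ⊤}
  B6:   IN={d:+, f:+; rest ⊤}   OUT={c:0, d:+, f:+; rest ⊤}
  B7:   IN={c:0, d:+, f:+; rest ⊤}   OUT={a:+, c:0, d:+, f:+; rest ⊤}

Merge at B6: IN[B6] = OUT[B5] = {a: ⊤, b: ⊤, c: ⊤, d: +, e: ⊤, f: +}
Applying B6's transfer function to that IN value gives OUT[B6] (row B6 above).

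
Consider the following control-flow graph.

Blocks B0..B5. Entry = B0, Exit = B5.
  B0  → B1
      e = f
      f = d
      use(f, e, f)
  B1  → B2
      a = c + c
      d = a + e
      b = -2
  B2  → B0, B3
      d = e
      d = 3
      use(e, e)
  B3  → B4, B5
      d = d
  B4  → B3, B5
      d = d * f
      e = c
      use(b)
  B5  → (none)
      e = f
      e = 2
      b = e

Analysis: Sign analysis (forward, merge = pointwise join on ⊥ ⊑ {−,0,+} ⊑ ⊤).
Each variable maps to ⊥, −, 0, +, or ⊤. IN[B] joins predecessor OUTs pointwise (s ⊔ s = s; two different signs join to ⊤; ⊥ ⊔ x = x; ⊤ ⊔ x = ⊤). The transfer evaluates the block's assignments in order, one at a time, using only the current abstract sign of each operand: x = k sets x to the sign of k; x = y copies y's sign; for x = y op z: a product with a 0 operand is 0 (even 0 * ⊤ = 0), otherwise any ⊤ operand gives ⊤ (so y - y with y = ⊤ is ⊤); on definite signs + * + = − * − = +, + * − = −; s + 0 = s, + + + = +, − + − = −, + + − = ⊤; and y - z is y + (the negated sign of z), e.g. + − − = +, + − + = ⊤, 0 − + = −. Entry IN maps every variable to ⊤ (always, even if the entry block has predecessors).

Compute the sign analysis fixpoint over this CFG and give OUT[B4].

Converged values:
  B0:   IN=(all ⊤)   OUT=(all ⊤)
  B1:   IN=(all ⊤)   OUT={b:-; rest ⊤}
  B2:   IN={b:-; rest ⊤}   OUT={b:-, d:+; rest ⊤}
  B3:   IN={b:-; rest ⊤}   OUT={b:-; rest ⊤}
  B4:   IN={b:-; rest ⊤}   OUT={b:-; rest ⊤}
  B5:   IN={b:-; rest ⊤}   OUT={b:+, e:+; rest ⊤}

Merge at B4: IN[B4] = OUT[B3] = {a: ⊤, b: -, c: ⊤, d: ⊤, e: ⊤, f: ⊤}
Applying B4's transfer function to that IN value gives OUT[B4] (row B4 above).

Answer: {a: ⊤, b: -, c: ⊤, d: ⊤, e: ⊤, f: ⊤}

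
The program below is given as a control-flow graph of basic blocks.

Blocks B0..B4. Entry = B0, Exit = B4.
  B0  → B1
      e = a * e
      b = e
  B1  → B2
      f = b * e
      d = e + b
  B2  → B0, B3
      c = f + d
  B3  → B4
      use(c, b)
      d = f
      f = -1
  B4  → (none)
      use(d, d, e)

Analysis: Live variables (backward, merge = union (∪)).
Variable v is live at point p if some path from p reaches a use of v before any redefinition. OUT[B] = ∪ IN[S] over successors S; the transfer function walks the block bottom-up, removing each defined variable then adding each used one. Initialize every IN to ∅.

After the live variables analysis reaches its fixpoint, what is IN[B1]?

Fixpoint table:
  B0: | IN={a, e} | OUT={a, b, e}
  B1: | IN={a, b, e} | OUT={a, b, d, e, f}
  B2: | IN={a, b, d, e, f} | OUT={a, b, c, e, f}
  B3: | IN={b, c, e, f} | OUT={d, e}
  B4: | IN={d, e} | OUT={}

Merge at B1: OUT[B1] = IN[B2] = {a, b, d, e, f}
Applying B1's transfer function to that OUT value gives IN[B1] (row B1 above).

Answer: {a, b, e}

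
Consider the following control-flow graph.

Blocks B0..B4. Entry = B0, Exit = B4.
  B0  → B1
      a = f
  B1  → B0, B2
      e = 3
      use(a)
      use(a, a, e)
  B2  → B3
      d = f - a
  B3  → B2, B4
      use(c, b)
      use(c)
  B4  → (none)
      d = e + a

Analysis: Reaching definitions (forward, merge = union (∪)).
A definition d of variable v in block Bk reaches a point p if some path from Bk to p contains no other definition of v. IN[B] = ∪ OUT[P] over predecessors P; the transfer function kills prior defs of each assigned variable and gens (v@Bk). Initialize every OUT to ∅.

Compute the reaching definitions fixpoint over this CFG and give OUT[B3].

Fixpoint table:
  B0:   IN={a@B0, e@B1}   OUT={a@B0, e@B1}
  B1:   IN={a@B0, e@B1}   OUT={a@B0, e@B1}
  B2:   IN={a@B0, d@B2, e@B1}   OUT={a@B0, d@B2, e@B1}
  B3:   IN={a@B0, d@B2, e@B1}   OUT={a@B0, d@B2, e@B1}
  B4:   IN={a@B0, d@B2, e@B1}   OUT={a@B0, d@B4, e@B1}

Merge at B3: IN[B3] = OUT[B2] = {a@B0, d@B2, e@B1}
Applying B3's transfer function to that IN value gives OUT[B3] (row B3 above).

Answer: {a@B0, d@B2, e@B1}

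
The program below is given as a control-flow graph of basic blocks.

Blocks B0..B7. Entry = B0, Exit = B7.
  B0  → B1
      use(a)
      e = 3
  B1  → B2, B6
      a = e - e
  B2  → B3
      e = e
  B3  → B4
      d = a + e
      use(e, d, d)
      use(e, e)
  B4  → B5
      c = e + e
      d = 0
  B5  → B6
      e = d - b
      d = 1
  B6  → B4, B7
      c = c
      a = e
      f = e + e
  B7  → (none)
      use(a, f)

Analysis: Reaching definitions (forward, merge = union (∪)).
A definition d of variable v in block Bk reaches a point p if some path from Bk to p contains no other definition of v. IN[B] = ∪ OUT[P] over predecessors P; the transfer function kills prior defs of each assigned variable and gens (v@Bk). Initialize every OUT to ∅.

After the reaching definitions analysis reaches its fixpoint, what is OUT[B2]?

Answer: {a@B1, e@B2}

Working:
Per-block solution:
  B0: | IN={} | OUT={e@B0}
  B1: | IN={e@B0} | OUT={a@B1, e@B0}
  B2: | IN={a@B1, e@B0} | OUT={a@B1, e@B2}
  B3: | IN={a@B1, e@B2} | OUT={a@B1, d@B3, e@B2}
  B4: | IN={a@B1, a@B6, c@B6, d@B3, d@B5, e@B0, e@B2, e@B5, f@B6} | OUT={a@B1, a@B6, c@B4, d@B4, e@B0, e@B2, e@B5, f@B6}
  B5: | IN={a@B1, a@B6, c@B4, d@B4, e@B0, e@B2, e@B5, f@B6} | OUT={a@B1, a@B6, c@B4, d@B5, e@B5, f@B6}
  B6: | IN={a@B1, a@B6, c@B4, d@B5, e@B0, e@B5, f@B6} | OUT={a@B6, c@B6, d@B5, e@B0, e@B5, f@B6}
  B7: | IN={a@B6, c@B6, d@B5, e@B0, e@B5, f@B6} | OUT={a@B6, c@B6, d@B5, e@B0, e@B5, f@B6}

Merge at B2: IN[B2] = OUT[B1] = {a@B1, e@B0}
Applying B2's transfer function to that IN value gives OUT[B2] (row B2 above).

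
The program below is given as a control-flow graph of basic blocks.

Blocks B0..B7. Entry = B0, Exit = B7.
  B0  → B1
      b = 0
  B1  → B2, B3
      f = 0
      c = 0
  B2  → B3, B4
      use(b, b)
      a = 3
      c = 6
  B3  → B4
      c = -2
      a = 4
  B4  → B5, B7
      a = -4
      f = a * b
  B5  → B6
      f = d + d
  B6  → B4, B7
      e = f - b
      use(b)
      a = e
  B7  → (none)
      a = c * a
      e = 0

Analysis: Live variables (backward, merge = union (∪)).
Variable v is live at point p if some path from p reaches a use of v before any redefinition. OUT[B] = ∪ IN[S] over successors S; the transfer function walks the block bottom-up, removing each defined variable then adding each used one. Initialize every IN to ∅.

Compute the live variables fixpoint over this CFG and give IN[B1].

Converged values:
  B0: | IN={d} | OUT={b, d}
  B1: | IN={b, d} | OUT={b, d}
  B2: | IN={b, d} | OUT={b, c, d}
  B3: | IN={b, d} | OUT={b, c, d}
  B4: | IN={b, c, d} | OUT={a, b, c, d}
  B5: | IN={b, c, d} | OUT={b, c, d, f}
  B6: | IN={b, c, d, f} | OUT={a, b, c, d}
  B7: | IN={a, c} | OUT={}

Merge at B1: OUT[B1] = IN[B2] ⊔ IN[B3] = {b, d}
Applying B1's transfer function to that OUT value gives IN[B1] (row B1 above).

Answer: {b, d}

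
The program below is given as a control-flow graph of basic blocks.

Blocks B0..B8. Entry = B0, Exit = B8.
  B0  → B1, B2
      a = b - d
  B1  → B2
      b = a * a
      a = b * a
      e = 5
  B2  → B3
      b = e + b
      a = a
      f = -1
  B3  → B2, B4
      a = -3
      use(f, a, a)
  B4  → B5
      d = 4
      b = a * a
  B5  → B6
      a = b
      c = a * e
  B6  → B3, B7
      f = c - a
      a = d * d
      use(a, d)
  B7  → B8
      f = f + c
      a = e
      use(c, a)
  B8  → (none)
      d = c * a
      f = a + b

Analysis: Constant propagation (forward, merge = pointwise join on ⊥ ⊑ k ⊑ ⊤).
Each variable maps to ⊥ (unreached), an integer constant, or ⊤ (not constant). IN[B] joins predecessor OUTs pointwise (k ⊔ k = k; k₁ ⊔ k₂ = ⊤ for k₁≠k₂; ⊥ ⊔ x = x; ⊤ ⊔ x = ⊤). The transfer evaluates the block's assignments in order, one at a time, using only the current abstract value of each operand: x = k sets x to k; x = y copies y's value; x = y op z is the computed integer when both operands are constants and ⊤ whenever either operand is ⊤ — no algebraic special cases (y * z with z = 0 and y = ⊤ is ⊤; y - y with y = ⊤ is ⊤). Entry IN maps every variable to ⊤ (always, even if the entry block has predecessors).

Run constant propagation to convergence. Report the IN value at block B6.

Answer: {a: 9, b: 9, c: ⊤, d: 4, e: ⊤, f: ⊤}

Trace:
Converged values:
  B0:  IN=(all ⊤)  OUT=(all ⊤)
  B1:  IN=(all ⊤)  OUT={e:5; rest ⊤}
  B2:  IN=(all ⊤)  OUT={f:-1; rest ⊤}
  B3:  IN=(all ⊤)  OUT={a:-3; rest ⊤}
  B4:  IN={a:-3; rest ⊤}  OUT={a:-3, b:9, d:4; rest ⊤}
  B5:  IN={a:-3, b:9, d:4; rest ⊤}  OUT={a:9, b:9, d:4; rest ⊤}
  B6:  IN={a:9, b:9, d:4; rest ⊤}  OUT={a:16, b:9, d:4; rest ⊤}
  B7:  IN={a:16, b:9, d:4; rest ⊤}  OUT={b:9, d:4; rest ⊤}
  B8:  IN={b:9, d:4; rest ⊤}  OUT={b:9; rest ⊤}

Merge at B6: IN[B6] = OUT[B5] = {a: 9, b: 9, c: ⊤, d: 4, e: ⊤, f: ⊤}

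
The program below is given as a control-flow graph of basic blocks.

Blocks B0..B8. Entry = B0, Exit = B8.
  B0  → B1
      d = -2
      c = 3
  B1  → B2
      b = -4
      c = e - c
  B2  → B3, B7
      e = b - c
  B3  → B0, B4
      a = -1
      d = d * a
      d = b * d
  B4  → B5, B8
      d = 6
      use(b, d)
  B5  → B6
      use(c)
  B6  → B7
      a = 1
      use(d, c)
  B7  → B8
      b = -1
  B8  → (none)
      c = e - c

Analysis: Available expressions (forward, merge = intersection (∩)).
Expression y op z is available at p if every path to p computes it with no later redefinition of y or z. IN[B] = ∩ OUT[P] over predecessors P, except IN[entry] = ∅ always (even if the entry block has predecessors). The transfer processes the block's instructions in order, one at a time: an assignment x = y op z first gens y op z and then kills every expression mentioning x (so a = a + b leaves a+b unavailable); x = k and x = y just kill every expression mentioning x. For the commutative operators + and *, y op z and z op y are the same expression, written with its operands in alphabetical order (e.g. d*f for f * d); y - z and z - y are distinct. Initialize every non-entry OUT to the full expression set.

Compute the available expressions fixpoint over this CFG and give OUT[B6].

Answer: {b-c}

Trace:
Converged values:
  B0:  IN={}  OUT={}
  B1:  IN={}  OUT={}
  B2:  IN={}  OUT={b-c}
  B3:  IN={b-c}  OUT={b-c}
  B4:  IN={b-c}  OUT={b-c}
  B5:  IN={b-c}  OUT={b-c}
  B6:  IN={b-c}  OUT={b-c}
  B7:  IN={b-c}  OUT={}
  B8:  IN={}  OUT={}

Merge at B6: IN[B6] = OUT[B5] = {b-c}
Applying B6's transfer function to that IN value gives OUT[B6] (row B6 above).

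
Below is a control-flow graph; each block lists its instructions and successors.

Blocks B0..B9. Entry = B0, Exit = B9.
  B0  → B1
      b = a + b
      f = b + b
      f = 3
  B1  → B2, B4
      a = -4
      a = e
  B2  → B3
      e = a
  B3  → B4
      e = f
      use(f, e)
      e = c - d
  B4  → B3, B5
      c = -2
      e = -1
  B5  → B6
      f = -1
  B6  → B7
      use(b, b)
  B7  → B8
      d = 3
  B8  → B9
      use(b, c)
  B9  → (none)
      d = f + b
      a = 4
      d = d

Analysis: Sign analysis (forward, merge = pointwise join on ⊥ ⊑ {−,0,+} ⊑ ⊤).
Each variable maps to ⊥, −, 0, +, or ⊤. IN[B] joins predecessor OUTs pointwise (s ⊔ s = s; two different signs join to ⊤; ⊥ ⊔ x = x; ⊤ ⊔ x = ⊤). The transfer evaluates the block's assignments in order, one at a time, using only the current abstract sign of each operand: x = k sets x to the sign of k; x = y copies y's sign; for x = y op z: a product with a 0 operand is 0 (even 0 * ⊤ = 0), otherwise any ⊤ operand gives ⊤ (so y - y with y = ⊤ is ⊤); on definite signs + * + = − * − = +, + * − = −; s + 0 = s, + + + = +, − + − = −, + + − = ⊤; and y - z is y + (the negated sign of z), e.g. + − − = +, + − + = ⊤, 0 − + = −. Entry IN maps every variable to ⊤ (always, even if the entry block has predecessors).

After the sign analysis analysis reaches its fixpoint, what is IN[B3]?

Answer: {a: ⊤, b: ⊤, c: ⊤, d: ⊤, e: ⊤, f: +}

Derivation:
Fixpoint table:
  B0:   IN=(all ⊤)   OUT={f:+; rest ⊤}
  B1:   IN={f:+; rest ⊤}   OUT={f:+; rest ⊤}
  B2:   IN={f:+; rest ⊤}   OUT={f:+; rest ⊤}
  B3:   IN={f:+; rest ⊤}   OUT={f:+; rest ⊤}
  B4:   IN={f:+; rest ⊤}   OUT={c:-, e:-, f:+; rest ⊤}
  B5:   IN={c:-, e:-, f:+; rest ⊤}   OUT={c:-, e:-, f:-; rest ⊤}
  B6:   IN={c:-, e:-, f:-; rest ⊤}   OUT={c:-, e:-, f:-; rest ⊤}
  B7:   IN={c:-, e:-, f:-; rest ⊤}   OUT={c:-, d:+, e:-, f:-; rest ⊤}
  B8:   IN={c:-, d:+, e:-, f:-; rest ⊤}   OUT={c:-, d:+, e:-, f:-; rest ⊤}
  B9:   IN={c:-, d:+, e:-, f:-; rest ⊤}   OUT={a:+, c:-, e:-, f:-; rest ⊤}

Merge at B3: IN[B3] = OUT[B2] ⊔ OUT[B4] = {a: ⊤, b: ⊤, c: ⊤, d: ⊤, e: ⊤, f: +}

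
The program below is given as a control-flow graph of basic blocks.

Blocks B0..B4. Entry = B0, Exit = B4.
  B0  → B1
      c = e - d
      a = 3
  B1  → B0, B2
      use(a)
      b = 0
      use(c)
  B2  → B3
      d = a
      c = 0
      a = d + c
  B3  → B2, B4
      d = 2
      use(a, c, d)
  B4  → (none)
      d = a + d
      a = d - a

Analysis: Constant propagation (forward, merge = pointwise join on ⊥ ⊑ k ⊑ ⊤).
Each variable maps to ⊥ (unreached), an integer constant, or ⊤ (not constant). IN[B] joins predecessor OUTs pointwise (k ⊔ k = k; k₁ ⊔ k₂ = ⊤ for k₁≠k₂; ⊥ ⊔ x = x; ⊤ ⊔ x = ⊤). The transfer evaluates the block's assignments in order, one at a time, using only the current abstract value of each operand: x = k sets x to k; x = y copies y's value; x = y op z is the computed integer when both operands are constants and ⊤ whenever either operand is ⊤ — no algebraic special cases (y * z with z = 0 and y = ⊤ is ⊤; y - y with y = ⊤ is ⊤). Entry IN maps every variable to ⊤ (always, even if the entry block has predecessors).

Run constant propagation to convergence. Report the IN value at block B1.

Converged values:
  B0:  IN=(all ⊤)  OUT={a:3; rest ⊤}
  B1:  IN={a:3; rest ⊤}  OUT={a:3, b:0; rest ⊤}
  B2:  IN={a:3, b:0; rest ⊤}  OUT={a:3, b:0, c:0, d:3; rest ⊤}
  B3:  IN={a:3, b:0, c:0, d:3; rest ⊤}  OUT={a:3, b:0, c:0, d:2; rest ⊤}
  B4:  IN={a:3, b:0, c:0, d:2; rest ⊤}  OUT={a:2, b:0, c:0, d:5; rest ⊤}

Merge at B1: IN[B1] = OUT[B0] = {a: 3, b: ⊤, c: ⊤, d: ⊤, e: ⊤, f: ⊤}

Answer: {a: 3, b: ⊤, c: ⊤, d: ⊤, e: ⊤, f: ⊤}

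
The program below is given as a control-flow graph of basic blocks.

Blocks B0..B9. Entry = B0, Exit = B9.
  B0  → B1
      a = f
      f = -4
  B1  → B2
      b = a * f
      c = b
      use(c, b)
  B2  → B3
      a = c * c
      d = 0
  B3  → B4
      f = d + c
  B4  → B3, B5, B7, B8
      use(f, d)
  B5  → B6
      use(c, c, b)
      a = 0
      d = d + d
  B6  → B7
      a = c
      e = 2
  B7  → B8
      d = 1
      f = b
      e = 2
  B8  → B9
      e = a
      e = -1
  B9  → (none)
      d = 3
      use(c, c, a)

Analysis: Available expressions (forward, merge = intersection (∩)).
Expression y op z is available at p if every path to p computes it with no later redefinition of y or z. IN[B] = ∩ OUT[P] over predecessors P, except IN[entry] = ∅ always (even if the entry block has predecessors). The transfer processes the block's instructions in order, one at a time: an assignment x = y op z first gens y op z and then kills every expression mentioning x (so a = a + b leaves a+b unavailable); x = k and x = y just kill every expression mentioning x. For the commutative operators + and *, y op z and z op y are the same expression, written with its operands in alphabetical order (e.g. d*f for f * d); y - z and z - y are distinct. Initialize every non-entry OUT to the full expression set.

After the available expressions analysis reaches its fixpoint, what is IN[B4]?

Per-block solution:
  B0: | IN={} | OUT={}
  B1: | IN={} | OUT={a*f}
  B2: | IN={a*f} | OUT={c*c}
  B3: | IN={c*c} | OUT={c*c, c+d}
  B4: | IN={c*c, c+d} | OUT={c*c, c+d}
  B5: | IN={c*c, c+d} | OUT={c*c}
  B6: | IN={c*c} | OUT={c*c}
  B7: | IN={c*c} | OUT={c*c}
  B8: | IN={c*c} | OUT={c*c}
  B9: | IN={c*c} | OUT={c*c}

Merge at B4: IN[B4] = OUT[B3] = {c*c, c+d}

Answer: {c*c, c+d}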